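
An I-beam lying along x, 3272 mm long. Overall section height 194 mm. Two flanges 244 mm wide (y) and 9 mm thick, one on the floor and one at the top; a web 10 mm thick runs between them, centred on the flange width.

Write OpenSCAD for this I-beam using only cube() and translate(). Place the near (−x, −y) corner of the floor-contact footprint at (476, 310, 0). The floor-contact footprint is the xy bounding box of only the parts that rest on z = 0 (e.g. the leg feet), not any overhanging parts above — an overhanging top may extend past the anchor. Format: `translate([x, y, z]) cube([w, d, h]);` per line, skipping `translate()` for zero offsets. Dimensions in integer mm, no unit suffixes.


translate([476, 310, 0]) cube([3272, 244, 9]);
translate([476, 427, 9]) cube([3272, 10, 176]);
translate([476, 310, 185]) cube([3272, 244, 9]);


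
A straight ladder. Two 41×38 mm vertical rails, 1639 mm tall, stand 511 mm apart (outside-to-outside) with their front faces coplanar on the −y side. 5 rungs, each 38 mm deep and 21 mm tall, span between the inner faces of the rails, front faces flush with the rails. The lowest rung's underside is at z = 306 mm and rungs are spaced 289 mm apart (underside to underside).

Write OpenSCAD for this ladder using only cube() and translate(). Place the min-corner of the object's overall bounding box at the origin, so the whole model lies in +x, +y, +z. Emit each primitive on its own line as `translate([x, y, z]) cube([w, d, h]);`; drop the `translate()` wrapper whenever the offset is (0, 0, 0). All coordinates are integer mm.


cube([41, 38, 1639]);
translate([470, 0, 0]) cube([41, 38, 1639]);
translate([41, 0, 306]) cube([429, 38, 21]);
translate([41, 0, 595]) cube([429, 38, 21]);
translate([41, 0, 884]) cube([429, 38, 21]);
translate([41, 0, 1173]) cube([429, 38, 21]);
translate([41, 0, 1462]) cube([429, 38, 21]);


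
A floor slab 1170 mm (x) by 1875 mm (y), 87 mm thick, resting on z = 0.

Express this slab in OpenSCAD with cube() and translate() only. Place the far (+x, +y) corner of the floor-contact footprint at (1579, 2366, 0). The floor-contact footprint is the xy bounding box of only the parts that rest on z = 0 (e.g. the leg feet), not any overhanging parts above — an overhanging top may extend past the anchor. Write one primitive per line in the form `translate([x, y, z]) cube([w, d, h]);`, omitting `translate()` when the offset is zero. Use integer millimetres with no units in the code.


translate([409, 491, 0]) cube([1170, 1875, 87]);


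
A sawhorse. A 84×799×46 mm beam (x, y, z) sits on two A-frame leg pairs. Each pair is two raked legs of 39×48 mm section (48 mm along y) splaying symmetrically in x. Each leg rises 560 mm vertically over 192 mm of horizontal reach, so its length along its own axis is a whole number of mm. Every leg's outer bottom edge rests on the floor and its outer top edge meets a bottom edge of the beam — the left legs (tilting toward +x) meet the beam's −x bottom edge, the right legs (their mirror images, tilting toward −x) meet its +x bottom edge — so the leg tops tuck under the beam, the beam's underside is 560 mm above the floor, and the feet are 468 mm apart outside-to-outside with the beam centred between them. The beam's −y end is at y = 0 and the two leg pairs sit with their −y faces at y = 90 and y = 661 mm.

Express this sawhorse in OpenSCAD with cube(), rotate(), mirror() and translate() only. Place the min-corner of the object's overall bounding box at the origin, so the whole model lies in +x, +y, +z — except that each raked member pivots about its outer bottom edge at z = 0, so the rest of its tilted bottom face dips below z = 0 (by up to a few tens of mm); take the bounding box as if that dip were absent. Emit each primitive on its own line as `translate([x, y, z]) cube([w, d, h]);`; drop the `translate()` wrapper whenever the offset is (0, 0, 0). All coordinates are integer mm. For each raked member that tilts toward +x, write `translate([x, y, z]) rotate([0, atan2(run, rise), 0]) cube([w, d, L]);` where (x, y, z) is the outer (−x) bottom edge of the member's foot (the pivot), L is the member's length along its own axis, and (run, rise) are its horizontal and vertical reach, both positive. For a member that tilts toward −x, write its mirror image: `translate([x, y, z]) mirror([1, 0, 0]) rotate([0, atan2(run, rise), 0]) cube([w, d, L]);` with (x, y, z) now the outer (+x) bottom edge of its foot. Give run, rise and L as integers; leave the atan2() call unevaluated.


translate([192, 0, 560]) cube([84, 799, 46]);
translate([0, 90, 0]) rotate([0, atan2(192, 560), 0]) cube([39, 48, 592]);
translate([468, 90, 0]) mirror([1, 0, 0]) rotate([0, atan2(192, 560), 0]) cube([39, 48, 592]);
translate([0, 661, 0]) rotate([0, atan2(192, 560), 0]) cube([39, 48, 592]);
translate([468, 661, 0]) mirror([1, 0, 0]) rotate([0, atan2(192, 560), 0]) cube([39, 48, 592]);


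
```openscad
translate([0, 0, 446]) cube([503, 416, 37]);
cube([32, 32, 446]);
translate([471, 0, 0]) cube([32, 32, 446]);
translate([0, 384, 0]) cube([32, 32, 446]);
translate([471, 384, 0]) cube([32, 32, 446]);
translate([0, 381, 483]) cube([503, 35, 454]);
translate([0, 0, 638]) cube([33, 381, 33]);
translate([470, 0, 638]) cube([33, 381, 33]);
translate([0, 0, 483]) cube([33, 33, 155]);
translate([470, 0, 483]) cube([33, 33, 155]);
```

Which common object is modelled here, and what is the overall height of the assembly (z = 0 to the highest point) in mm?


A chair. The overall height is 937 mm.

A slab on four corner posts with a tall panel at the back — a chair. The seat slab sits at z = 446 with thickness 37, and the 454 mm backrest starts at the seat top, so the overall height is 446 + 37 + 454 = 937 mm.


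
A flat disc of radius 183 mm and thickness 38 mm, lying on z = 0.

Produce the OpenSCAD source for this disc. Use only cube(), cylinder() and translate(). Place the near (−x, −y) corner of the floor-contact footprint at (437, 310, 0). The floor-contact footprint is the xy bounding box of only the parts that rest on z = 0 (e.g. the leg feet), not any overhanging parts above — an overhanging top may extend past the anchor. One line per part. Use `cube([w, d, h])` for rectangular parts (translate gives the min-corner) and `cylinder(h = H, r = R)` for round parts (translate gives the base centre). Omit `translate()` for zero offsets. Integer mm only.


translate([620, 493, 0]) cylinder(h = 38, r = 183);


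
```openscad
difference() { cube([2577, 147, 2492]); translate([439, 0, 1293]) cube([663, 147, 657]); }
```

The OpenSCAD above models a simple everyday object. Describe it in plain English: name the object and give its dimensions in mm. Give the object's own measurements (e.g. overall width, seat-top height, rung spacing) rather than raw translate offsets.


A wall 2577 mm long (x), 147 mm thick (y), 2492 mm tall, with a rectangular window opening cut through it. The opening is 663 mm wide and 657 mm tall; its sill is at z = 1293 mm and its near (−x) edge is 439 mm from the wall's −x end. The opening passes through the full wall thickness.


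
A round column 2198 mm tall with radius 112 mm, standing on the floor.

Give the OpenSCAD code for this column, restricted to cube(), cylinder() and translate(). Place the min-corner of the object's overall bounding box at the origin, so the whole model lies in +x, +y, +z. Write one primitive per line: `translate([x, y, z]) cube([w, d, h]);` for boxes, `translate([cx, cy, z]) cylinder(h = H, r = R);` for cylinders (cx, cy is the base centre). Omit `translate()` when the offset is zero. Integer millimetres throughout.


translate([112, 112, 0]) cylinder(h = 2198, r = 112);


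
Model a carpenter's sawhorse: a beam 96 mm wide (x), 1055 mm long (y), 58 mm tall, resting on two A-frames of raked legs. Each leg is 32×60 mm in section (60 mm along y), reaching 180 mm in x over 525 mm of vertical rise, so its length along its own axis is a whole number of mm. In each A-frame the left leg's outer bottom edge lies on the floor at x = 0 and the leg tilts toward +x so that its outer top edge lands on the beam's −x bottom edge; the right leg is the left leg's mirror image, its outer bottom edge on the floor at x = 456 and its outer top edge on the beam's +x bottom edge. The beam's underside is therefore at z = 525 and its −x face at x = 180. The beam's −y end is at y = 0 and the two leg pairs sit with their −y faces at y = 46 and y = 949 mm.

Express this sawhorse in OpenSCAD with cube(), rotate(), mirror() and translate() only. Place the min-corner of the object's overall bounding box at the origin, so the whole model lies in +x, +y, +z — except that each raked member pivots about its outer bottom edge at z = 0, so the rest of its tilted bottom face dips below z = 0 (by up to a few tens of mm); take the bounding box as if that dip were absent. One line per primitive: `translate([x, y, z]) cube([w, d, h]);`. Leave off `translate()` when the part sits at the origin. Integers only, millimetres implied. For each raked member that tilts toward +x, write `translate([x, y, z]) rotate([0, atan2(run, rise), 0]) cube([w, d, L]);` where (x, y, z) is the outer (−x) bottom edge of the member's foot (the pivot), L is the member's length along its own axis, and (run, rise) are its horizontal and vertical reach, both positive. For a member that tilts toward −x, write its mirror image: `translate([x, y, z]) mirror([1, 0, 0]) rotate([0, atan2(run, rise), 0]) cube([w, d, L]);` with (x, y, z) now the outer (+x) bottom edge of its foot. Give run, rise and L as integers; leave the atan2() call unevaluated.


translate([180, 0, 525]) cube([96, 1055, 58]);
translate([0, 46, 0]) rotate([0, atan2(180, 525), 0]) cube([32, 60, 555]);
translate([456, 46, 0]) mirror([1, 0, 0]) rotate([0, atan2(180, 525), 0]) cube([32, 60, 555]);
translate([0, 949, 0]) rotate([0, atan2(180, 525), 0]) cube([32, 60, 555]);
translate([456, 949, 0]) mirror([1, 0, 0]) rotate([0, atan2(180, 525), 0]) cube([32, 60, 555]);


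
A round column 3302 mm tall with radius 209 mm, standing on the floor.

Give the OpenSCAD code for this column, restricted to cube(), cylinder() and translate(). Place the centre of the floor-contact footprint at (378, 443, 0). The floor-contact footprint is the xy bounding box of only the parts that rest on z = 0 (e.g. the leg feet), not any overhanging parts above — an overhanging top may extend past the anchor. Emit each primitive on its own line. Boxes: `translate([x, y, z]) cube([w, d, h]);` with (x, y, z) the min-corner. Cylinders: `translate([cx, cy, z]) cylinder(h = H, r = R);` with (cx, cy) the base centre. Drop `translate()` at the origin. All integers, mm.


translate([378, 443, 0]) cylinder(h = 3302, r = 209);


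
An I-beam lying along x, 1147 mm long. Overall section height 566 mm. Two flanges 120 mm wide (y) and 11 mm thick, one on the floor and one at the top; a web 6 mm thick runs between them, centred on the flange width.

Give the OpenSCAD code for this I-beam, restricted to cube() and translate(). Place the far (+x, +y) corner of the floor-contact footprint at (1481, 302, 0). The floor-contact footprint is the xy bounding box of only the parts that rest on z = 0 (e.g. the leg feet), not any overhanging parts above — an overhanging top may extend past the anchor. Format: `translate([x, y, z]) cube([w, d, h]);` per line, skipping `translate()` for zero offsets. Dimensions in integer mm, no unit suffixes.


translate([334, 182, 0]) cube([1147, 120, 11]);
translate([334, 239, 11]) cube([1147, 6, 544]);
translate([334, 182, 555]) cube([1147, 120, 11]);


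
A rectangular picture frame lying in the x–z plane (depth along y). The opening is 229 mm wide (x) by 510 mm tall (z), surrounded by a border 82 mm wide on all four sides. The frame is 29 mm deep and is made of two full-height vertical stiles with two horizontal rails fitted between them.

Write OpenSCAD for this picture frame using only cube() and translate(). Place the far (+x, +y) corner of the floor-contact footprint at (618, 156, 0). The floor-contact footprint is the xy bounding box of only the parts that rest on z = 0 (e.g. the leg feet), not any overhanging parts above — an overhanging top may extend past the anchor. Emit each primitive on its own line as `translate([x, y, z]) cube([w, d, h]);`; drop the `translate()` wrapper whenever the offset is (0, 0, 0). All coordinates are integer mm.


translate([225, 127, 0]) cube([82, 29, 674]);
translate([536, 127, 0]) cube([82, 29, 674]);
translate([307, 127, 0]) cube([229, 29, 82]);
translate([307, 127, 592]) cube([229, 29, 82]);


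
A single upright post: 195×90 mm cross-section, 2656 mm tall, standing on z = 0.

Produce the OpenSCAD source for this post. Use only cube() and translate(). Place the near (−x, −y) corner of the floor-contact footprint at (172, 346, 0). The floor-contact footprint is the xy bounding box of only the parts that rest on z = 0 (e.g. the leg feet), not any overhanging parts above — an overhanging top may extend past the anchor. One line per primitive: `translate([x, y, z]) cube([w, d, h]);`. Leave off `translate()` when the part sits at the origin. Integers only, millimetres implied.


translate([172, 346, 0]) cube([195, 90, 2656]);


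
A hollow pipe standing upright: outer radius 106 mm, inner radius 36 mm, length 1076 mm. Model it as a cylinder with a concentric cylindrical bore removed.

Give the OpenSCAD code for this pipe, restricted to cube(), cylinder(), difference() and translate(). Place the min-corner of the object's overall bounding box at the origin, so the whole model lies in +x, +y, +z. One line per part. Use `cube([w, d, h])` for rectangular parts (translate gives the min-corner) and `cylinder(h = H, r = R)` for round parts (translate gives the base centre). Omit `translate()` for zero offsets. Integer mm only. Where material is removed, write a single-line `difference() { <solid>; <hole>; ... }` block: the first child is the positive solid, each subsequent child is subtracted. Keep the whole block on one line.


difference() { translate([106, 106, 0]) cylinder(h = 1076, r = 106); translate([106, 106, 0]) cylinder(h = 1076, r = 36); }


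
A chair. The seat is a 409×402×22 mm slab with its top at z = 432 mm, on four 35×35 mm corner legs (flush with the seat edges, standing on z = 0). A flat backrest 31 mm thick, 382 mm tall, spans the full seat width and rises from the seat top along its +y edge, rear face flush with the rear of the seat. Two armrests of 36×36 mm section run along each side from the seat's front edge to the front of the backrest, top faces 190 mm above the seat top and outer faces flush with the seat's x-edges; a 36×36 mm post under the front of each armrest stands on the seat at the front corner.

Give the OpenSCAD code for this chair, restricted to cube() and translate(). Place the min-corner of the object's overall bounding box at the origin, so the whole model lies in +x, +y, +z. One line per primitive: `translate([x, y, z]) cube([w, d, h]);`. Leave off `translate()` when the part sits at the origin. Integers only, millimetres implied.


// leg_h = 432 - 22 = 410
// arm post h = 190 - 36 = 154
translate([0, 0, 410]) cube([409, 402, 22]);
cube([35, 35, 410]);
translate([374, 0, 0]) cube([35, 35, 410]);
translate([0, 367, 0]) cube([35, 35, 410]);
translate([374, 367, 0]) cube([35, 35, 410]);
translate([0, 371, 432]) cube([409, 31, 382]);
translate([0, 0, 586]) cube([36, 371, 36]);
translate([373, 0, 586]) cube([36, 371, 36]);
translate([0, 0, 432]) cube([36, 36, 154]);
translate([373, 0, 432]) cube([36, 36, 154]);


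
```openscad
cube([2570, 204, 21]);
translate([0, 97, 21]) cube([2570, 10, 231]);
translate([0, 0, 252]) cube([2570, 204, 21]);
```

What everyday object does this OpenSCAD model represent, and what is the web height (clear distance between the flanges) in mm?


An I-beam. The web height is 231 mm.

Two wide flanges with a thin centred web — an I-beam. Overall 273 mm minus two 21 mm flanges gives a web of 273 − 2·21 = 231 mm.


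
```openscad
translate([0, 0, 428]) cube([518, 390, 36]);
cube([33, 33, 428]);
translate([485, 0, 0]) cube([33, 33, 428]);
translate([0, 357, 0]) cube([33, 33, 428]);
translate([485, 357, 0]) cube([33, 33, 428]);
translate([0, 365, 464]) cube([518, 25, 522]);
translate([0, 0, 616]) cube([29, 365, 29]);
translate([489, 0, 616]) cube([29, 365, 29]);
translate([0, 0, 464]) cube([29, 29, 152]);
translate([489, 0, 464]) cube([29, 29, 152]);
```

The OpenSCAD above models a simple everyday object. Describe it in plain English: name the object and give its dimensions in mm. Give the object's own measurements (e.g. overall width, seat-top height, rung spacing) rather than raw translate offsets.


A chair. The seat is a 518×390×36 mm slab with its top at z = 464 mm, on four 33×33 mm corner legs (flush with the seat edges, standing on z = 0). A flat backrest 25 mm thick, 522 mm tall, spans the full seat width and rises from the seat top along its +y edge, rear face flush with the rear of the seat. Two armrests of 29×29 mm section run along each side from the seat's front edge to the front of the backrest, top faces 181 mm above the seat top and outer faces flush with the seat's x-edges; a 29×29 mm post under the front of each armrest stands on the seat at the front corner.


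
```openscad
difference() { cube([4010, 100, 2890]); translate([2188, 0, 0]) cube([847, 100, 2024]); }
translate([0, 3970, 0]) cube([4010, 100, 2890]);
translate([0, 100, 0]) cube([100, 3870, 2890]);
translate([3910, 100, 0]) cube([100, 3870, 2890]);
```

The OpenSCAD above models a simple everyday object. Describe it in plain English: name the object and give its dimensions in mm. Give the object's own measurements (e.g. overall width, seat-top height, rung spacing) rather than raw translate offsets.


A single room: four walls, each 2890 mm tall and 100 mm thick, enclosing an outside footprint 4010×4070 mm (x × y), no floor or roof. The front and back walls (−y and +y sides) run the full x-width; the side walls fit between their inner faces. A door opening 847 mm wide and 2024 mm tall is cut through the front wall from the floor up, its −x edge 2188 mm from the wall's −x end.


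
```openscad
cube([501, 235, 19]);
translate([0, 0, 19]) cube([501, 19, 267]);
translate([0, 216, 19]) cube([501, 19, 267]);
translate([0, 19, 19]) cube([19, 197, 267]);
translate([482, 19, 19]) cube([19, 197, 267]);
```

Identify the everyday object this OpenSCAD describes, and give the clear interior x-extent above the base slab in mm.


An open box. The internal width is 463 mm.

A 501×235 base slab with four walls standing on it — an open box. The base is 501 mm wide and the walls are 19 mm thick, so the internal width is 501 − 2 × 19 = 463 mm.


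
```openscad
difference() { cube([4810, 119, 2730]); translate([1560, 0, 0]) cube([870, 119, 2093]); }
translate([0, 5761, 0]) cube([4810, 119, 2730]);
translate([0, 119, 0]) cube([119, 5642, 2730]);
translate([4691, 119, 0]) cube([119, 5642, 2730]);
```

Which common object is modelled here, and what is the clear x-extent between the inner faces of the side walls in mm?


A single room. The interior width is 4572 mm.

Four walls enclosing a rectangle with a door in the front wall — a room. Outside width 4810 minus two 119 mm walls gives 4572 mm.


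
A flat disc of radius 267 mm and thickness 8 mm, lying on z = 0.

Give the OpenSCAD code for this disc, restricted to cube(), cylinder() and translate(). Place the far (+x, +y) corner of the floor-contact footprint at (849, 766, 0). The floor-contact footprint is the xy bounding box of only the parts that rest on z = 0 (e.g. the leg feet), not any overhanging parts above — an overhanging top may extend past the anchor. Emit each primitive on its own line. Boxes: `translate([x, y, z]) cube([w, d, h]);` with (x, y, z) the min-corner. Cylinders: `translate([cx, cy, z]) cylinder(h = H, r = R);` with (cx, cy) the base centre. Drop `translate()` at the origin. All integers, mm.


translate([582, 499, 0]) cylinder(h = 8, r = 267);


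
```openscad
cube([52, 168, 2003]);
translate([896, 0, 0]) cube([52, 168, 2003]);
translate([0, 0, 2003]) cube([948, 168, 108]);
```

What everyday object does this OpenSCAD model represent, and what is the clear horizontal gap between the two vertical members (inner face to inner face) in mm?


A door frame. The clear opening width is 844 mm.

Two 2003 mm tall posts with a header on top — a door frame. The left jamb is 52 mm wide at x = 0; the right jamb starts at x = 896. The clear opening is 896 − 52 = 844 mm.


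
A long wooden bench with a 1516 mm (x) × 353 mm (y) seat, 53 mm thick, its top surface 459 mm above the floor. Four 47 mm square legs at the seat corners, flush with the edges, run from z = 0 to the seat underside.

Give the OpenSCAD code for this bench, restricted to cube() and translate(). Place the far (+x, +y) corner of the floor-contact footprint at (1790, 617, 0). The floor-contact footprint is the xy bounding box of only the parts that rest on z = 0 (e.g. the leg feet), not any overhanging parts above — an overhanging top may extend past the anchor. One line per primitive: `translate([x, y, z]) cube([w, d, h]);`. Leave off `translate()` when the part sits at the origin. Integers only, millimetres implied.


// leg_h = 459 − 53 = 406
translate([274, 264, 406]) cube([1516, 353, 53]);
translate([274, 264, 0]) cube([47, 47, 406]);
translate([274, 570, 0]) cube([47, 47, 406]);
translate([1743, 264, 0]) cube([47, 47, 406]);
translate([1743, 570, 0]) cube([47, 47, 406]);


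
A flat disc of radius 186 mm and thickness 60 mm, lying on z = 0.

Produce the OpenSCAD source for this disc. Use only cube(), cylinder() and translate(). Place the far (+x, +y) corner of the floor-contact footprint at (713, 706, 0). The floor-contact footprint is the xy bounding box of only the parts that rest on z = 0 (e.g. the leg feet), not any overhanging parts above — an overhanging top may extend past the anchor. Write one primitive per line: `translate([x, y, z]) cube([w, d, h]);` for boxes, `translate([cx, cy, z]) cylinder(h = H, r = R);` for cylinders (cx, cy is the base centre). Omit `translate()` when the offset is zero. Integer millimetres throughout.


translate([527, 520, 0]) cylinder(h = 60, r = 186);


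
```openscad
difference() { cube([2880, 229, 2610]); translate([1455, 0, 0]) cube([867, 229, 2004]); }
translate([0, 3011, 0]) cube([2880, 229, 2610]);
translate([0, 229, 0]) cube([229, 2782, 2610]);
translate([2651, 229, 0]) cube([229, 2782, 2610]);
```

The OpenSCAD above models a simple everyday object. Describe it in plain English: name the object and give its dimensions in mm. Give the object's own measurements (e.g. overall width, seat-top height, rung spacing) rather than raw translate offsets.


A single room: four walls, each 2610 mm tall and 229 mm thick, enclosing an outside footprint 2880×3240 mm (x × y), no floor or roof. The front and back walls (−y and +y sides) run the full x-width; the side walls fit between their inner faces. A door opening 867 mm wide and 2004 mm tall is cut through the front wall from the floor up, its −x edge 1455 mm from the wall's −x end.


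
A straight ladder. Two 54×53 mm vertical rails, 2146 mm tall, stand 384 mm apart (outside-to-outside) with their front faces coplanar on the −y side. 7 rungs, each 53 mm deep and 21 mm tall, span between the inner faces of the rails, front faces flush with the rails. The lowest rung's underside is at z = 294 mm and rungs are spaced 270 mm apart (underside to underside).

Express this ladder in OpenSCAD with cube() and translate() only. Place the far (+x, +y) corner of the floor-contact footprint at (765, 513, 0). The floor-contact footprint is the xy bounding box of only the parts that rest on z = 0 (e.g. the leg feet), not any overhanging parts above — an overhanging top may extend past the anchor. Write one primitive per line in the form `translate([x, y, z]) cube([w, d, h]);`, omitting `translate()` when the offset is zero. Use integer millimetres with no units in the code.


translate([381, 460, 0]) cube([54, 53, 2146]);
translate([711, 460, 0]) cube([54, 53, 2146]);
translate([435, 460, 294]) cube([276, 53, 21]);
translate([435, 460, 564]) cube([276, 53, 21]);
translate([435, 460, 834]) cube([276, 53, 21]);
translate([435, 460, 1104]) cube([276, 53, 21]);
translate([435, 460, 1374]) cube([276, 53, 21]);
translate([435, 460, 1644]) cube([276, 53, 21]);
translate([435, 460, 1914]) cube([276, 53, 21]);


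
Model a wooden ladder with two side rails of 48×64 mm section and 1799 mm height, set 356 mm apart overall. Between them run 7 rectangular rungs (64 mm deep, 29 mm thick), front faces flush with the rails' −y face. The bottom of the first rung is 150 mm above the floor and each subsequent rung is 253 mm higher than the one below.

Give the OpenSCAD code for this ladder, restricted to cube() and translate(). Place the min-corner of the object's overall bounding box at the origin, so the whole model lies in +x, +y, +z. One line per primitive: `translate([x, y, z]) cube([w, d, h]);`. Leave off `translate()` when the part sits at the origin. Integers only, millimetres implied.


cube([48, 64, 1799]);
translate([308, 0, 0]) cube([48, 64, 1799]);
translate([48, 0, 150]) cube([260, 64, 29]);
translate([48, 0, 403]) cube([260, 64, 29]);
translate([48, 0, 656]) cube([260, 64, 29]);
translate([48, 0, 909]) cube([260, 64, 29]);
translate([48, 0, 1162]) cube([260, 64, 29]);
translate([48, 0, 1415]) cube([260, 64, 29]);
translate([48, 0, 1668]) cube([260, 64, 29]);


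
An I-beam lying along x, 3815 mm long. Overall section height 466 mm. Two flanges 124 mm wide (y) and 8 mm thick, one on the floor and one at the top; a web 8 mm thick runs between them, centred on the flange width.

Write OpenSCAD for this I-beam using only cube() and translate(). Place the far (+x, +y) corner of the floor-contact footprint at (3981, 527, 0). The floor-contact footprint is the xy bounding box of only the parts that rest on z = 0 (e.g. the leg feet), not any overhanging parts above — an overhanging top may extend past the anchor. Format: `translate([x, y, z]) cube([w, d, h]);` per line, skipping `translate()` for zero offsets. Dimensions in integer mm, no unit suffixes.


translate([166, 403, 0]) cube([3815, 124, 8]);
translate([166, 461, 8]) cube([3815, 8, 450]);
translate([166, 403, 458]) cube([3815, 124, 8]);


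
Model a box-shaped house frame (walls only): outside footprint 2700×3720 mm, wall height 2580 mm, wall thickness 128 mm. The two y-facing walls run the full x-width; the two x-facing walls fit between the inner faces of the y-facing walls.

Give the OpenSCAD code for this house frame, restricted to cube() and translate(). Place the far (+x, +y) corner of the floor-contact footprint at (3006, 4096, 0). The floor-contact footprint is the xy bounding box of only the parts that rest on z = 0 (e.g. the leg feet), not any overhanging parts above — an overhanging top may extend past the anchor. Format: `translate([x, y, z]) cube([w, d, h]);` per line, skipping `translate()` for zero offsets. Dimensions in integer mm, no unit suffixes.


translate([306, 376, 0]) cube([2700, 128, 2580]);
translate([306, 3968, 0]) cube([2700, 128, 2580]);
translate([306, 504, 0]) cube([128, 3464, 2580]);
translate([2878, 504, 0]) cube([128, 3464, 2580]);


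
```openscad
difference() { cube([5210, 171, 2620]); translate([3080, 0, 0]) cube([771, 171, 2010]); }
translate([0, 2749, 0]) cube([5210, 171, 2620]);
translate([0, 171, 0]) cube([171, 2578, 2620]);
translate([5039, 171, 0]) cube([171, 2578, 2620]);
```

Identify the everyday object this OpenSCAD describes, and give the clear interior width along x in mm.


A single room. The interior width is 4868 mm.

Four walls enclosing a rectangle with a door in the front wall — a room. Outside width 5210 minus two 171 mm walls gives 4868 mm.


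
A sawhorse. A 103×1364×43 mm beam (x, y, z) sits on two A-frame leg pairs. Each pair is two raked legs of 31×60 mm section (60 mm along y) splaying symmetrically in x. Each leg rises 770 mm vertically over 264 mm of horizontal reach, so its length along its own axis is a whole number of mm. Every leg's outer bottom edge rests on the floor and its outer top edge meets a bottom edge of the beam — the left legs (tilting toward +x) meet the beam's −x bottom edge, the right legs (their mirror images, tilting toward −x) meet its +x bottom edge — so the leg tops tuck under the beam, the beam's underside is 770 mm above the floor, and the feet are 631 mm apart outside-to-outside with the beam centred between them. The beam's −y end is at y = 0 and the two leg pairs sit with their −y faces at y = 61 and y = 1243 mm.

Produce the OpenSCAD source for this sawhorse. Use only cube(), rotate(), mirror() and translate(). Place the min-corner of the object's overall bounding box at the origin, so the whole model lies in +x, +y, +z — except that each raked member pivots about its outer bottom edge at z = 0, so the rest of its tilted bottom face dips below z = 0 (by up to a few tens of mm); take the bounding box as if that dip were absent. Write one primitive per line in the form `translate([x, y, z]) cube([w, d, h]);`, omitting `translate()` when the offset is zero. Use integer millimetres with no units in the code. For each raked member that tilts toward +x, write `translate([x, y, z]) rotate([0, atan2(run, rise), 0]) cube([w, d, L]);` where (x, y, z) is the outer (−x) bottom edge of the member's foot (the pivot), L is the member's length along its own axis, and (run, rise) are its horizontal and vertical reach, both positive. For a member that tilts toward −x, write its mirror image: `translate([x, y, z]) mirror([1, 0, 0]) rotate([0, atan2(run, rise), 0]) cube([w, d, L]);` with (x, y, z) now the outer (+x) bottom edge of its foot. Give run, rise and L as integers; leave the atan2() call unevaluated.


translate([264, 0, 770]) cube([103, 1364, 43]);
translate([0, 61, 0]) rotate([0, atan2(264, 770), 0]) cube([31, 60, 814]);
translate([631, 61, 0]) mirror([1, 0, 0]) rotate([0, atan2(264, 770), 0]) cube([31, 60, 814]);
translate([0, 1243, 0]) rotate([0, atan2(264, 770), 0]) cube([31, 60, 814]);
translate([631, 1243, 0]) mirror([1, 0, 0]) rotate([0, atan2(264, 770), 0]) cube([31, 60, 814]);


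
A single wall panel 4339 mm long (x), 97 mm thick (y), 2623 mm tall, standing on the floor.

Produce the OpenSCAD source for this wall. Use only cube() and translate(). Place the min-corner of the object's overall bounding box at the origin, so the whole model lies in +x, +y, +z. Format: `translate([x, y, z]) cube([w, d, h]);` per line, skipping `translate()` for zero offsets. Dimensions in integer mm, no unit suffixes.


cube([4339, 97, 2623]);


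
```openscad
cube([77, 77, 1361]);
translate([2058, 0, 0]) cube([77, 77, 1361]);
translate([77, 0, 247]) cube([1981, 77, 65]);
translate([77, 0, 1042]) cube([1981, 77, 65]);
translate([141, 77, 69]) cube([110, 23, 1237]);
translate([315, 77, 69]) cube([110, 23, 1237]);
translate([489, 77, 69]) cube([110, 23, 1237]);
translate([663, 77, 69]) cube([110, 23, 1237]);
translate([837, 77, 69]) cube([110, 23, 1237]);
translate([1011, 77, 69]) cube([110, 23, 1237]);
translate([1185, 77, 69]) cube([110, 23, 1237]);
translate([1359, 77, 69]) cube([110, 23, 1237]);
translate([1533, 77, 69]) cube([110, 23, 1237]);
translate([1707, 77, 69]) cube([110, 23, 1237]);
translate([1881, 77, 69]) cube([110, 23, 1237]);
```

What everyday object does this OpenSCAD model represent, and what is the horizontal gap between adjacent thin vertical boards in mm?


A fence section. The picket gap is 64 mm.

Two posts, two rails, 11 pickets — a fence section. Span 1981 mm holds 11 pickets of 110 mm with 12 equal gaps: ⌊(1981 − 11·110) / 12⌋ = 64 mm.


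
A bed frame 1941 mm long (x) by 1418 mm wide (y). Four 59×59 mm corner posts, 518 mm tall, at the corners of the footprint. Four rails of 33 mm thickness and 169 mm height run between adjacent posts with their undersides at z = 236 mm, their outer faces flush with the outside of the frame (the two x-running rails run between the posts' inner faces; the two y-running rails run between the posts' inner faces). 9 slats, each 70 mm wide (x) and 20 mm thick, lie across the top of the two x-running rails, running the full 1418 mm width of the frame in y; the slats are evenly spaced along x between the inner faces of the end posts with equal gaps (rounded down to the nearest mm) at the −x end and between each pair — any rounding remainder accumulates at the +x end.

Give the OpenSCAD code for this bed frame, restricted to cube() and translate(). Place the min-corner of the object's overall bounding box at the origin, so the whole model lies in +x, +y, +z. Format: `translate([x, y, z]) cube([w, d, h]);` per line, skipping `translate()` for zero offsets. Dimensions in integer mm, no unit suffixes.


// slat z = rail_z + rail_h = 236 + 169 = 405
// slat gap = ⌊(1823 − 9·70) / 10⌋ = 119
cube([59, 59, 518]);
translate([0, 1359, 0]) cube([59, 59, 518]);
translate([1882, 0, 0]) cube([59, 59, 518]);
translate([1882, 1359, 0]) cube([59, 59, 518]);
translate([59, 0, 236]) cube([1823, 33, 169]);
translate([59, 1385, 236]) cube([1823, 33, 169]);
translate([0, 59, 236]) cube([33, 1300, 169]);
translate([1908, 59, 236]) cube([33, 1300, 169]);
translate([178, 0, 405]) cube([70, 1418, 20]);
translate([367, 0, 405]) cube([70, 1418, 20]);
translate([556, 0, 405]) cube([70, 1418, 20]);
translate([745, 0, 405]) cube([70, 1418, 20]);
translate([934, 0, 405]) cube([70, 1418, 20]);
translate([1123, 0, 405]) cube([70, 1418, 20]);
translate([1312, 0, 405]) cube([70, 1418, 20]);
translate([1501, 0, 405]) cube([70, 1418, 20]);
translate([1690, 0, 405]) cube([70, 1418, 20]);


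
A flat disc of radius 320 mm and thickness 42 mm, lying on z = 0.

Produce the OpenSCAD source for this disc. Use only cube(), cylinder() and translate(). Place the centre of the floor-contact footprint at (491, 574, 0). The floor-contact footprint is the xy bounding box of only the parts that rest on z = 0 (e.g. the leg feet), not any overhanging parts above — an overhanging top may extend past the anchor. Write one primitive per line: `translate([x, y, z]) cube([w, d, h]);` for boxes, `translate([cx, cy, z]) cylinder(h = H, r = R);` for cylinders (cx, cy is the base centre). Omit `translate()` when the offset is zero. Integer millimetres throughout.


translate([491, 574, 0]) cylinder(h = 42, r = 320);


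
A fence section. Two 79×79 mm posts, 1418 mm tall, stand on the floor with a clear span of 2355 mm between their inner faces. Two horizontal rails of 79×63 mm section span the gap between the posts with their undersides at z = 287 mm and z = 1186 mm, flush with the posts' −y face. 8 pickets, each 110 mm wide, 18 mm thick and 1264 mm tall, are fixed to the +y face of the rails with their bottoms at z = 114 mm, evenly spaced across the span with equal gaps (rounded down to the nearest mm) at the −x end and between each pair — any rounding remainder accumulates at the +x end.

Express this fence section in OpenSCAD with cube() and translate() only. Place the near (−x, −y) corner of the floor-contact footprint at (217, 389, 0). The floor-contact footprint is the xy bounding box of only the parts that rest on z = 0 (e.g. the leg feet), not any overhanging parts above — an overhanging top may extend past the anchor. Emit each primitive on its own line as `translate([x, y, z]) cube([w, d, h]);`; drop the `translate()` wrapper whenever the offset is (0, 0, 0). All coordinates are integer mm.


translate([217, 389, 0]) cube([79, 79, 1418]);
translate([2651, 389, 0]) cube([79, 79, 1418]);
translate([296, 389, 287]) cube([2355, 79, 63]);
translate([296, 389, 1186]) cube([2355, 79, 63]);
translate([459, 468, 114]) cube([110, 18, 1264]);
translate([732, 468, 114]) cube([110, 18, 1264]);
translate([1005, 468, 114]) cube([110, 18, 1264]);
translate([1278, 468, 114]) cube([110, 18, 1264]);
translate([1551, 468, 114]) cube([110, 18, 1264]);
translate([1824, 468, 114]) cube([110, 18, 1264]);
translate([2097, 468, 114]) cube([110, 18, 1264]);
translate([2370, 468, 114]) cube([110, 18, 1264]);


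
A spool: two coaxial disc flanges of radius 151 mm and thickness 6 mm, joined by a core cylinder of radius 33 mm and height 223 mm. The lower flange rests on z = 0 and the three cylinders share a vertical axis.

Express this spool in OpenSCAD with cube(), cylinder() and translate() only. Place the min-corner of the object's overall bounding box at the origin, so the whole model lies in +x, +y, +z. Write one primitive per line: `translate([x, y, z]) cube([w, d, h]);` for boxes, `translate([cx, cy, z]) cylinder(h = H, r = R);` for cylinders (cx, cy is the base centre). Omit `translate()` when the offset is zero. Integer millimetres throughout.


translate([151, 151, 0]) cylinder(h = 6, r = 151);
translate([151, 151, 6]) cylinder(h = 223, r = 33);
translate([151, 151, 229]) cylinder(h = 6, r = 151);


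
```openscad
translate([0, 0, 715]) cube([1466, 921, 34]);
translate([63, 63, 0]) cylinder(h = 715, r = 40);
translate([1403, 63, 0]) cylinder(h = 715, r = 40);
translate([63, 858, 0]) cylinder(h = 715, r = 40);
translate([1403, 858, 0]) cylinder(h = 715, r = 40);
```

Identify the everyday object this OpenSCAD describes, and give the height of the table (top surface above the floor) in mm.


A table. The table height is 749 mm.

A 1466×921×34 slab sits at z = 715 on four Ø80 mm round legs — a table. The top surface is at 715 + 34 = 749 mm.


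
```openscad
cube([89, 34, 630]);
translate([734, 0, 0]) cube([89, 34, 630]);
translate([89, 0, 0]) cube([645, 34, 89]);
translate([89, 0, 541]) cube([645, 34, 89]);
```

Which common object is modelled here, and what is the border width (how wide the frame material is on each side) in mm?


A picture frame. The border width is 89 mm.

Four thin pieces enclosing a rectangular opening — a picture frame. The two full-height stiles are 630 mm tall; the top rail sits at z = 541 and is 89 mm tall, so the border above the opening is 630 − 541 = 89 mm, matching the stile x-width.


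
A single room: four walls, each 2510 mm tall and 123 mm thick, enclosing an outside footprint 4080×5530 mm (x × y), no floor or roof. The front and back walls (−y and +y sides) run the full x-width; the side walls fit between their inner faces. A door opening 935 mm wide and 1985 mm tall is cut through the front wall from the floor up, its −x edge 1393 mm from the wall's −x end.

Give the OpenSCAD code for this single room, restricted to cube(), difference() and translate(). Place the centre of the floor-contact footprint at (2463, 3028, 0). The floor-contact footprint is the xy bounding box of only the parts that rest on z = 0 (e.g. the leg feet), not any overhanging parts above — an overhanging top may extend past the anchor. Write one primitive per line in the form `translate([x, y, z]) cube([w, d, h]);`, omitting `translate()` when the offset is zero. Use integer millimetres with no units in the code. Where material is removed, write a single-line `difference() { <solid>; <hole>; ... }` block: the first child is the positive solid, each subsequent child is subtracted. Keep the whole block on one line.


difference() { translate([423, 263, 0]) cube([4080, 123, 2510]); translate([1816, 263, 0]) cube([935, 123, 1985]); }
translate([423, 5670, 0]) cube([4080, 123, 2510]);
translate([423, 386, 0]) cube([123, 5284, 2510]);
translate([4380, 386, 0]) cube([123, 5284, 2510]);


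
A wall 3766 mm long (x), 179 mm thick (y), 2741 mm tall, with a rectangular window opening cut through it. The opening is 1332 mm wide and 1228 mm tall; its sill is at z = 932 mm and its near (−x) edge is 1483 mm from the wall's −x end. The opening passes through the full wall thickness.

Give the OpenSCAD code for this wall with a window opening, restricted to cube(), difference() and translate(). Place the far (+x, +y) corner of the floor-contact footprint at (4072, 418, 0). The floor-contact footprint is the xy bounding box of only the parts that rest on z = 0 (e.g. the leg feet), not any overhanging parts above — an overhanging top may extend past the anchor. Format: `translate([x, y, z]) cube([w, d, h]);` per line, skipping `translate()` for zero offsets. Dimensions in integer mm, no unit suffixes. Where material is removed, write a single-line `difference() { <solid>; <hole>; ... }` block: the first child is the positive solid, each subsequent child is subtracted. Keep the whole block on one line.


difference() { translate([306, 239, 0]) cube([3766, 179, 2741]); translate([1789, 239, 932]) cube([1332, 179, 1228]); }
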